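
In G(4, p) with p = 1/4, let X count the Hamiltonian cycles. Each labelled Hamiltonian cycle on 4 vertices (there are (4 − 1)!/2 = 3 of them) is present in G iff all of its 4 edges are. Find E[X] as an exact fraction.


K_4 has (4 − 1)!/2 = 3 labelled Hamiltonian cycles.
For each such Hamiltonian cycle H, let X_H = 1 if all 4 edges of H are present in G. Then P[X_H = 1] = p^{4} = (1/4)^{4} = 1/256.
Summing the indicators: E[X] = Σ_H E[X_H] = 3 · p^{4} = 3 · 1/256 = 3/256.
Numerically: E[X] ≈ 0.0117188.

E[X] = 3 · (1/4)^{4} = 3/256 ≈ 0.0117188.


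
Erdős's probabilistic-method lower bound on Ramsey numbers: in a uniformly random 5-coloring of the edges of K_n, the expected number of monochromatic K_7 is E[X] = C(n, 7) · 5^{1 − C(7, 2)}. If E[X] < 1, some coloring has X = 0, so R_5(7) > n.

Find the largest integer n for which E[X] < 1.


We need C(n, 7) · 5^{1 − 21} < 1, i.e. C(n, 7) < 5^{21 − 1} = 95367431640625.
Check values of n near the boundary:
  n = 335: C(335, 7) = 88202498238195; 88202498238195 < 95367431640625? YES
  n = 336: C(336, 7) = 90079147136880; 90079147136880 < 95367431640625? YES
  n = 337: C(337, 7) = 91989916924632; 91989916924632 < 95367431640625? YES
  n = 338: C(338, 7) = 93935323022736; 93935323022736 < 95367431640625? YES
  n = 339: C(339, 7) = 95915887062372; 95915887062372 < 95367431640625? NO
  n = 340: C(340, 7) = 97932136940560; 97932136940560 < 95367431640625? NO
The largest n with C(n, 7) < 95367431640625 is n = 338 (where E[X] = 93935323022736/95367431640625 ≈ 0.985). Hence R_5(7) > 338, i.e. R_5(7) ≥ 339.

Largest n = 338; hence R_5(7) > 338.


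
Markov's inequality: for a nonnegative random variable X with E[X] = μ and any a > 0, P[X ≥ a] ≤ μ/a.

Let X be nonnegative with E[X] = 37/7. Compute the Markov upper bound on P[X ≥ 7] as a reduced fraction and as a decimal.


μ = E[X] = 37/7, a = 7.
Markov: P[X ≥ 7] ≤ μ/a = (37/7)/7 = 37/49.
Numerically: ≈ 0.75510.
(Since a = 7 > μ = 5.28571, the bound 37/49 is < 1 and informative.)

P[X ≥ 7] ≤ 37/49 ≈ 0.75510.


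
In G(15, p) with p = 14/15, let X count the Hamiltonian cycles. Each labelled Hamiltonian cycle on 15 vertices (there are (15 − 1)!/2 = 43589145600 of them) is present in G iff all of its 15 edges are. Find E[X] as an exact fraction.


K_15 has (15 − 1)!/2 = 43589145600 labelled Hamiltonian cycles.
For each such Hamiltonian cycle H, let X_H = 1 if all 15 edges of H are present in G. Then P[X_H = 1] = p^{15} = (14/15)^{15} = 155568095557812224/437893890380859375.
By linearity: E[X] = Σ_H E[X_H] = 43589145600 · p^{15} = 43589145600 · 155568095557812224/437893890380859375 = 1116227221067356419653632/72081298828125.
Numerically: E[X] ≈ 1.54857e+10.

E[X] = 43589145600 · (14/15)^{15} = 1116227221067356419653632/72081298828125 ≈ 1.54857e+10.


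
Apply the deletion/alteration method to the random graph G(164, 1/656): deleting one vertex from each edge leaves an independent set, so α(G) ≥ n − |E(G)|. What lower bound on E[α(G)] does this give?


E[|E(G)|] = C(164, 2)·p = 13366 · (1/656) = 163/8.
E[α(G)] ≥ n − E[|E(G)|] = 164 − 163/8 = 1149/8.
Numerically: ≈ 143.625000.
(This is only a lower bound; the true E[α(G)] may be larger.)

E[α(G)] ≥ 1149/8 ≈ 143.625000.


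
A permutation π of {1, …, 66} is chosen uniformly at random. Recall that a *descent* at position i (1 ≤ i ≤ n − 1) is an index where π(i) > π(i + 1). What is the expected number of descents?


Write X = Σ X_I over i = 1, …, 65, with X_I the indicator of one descent.
There are 65 indicators.
For each fixed i, the pair (π(i), π(i+1)) is a uniformly random ordered pair of distinct values from {1, …, 66}; by symmetry P[π(i) > π(i+1)] = 1/2.
By linearity: E[X] = 65 · (1/2) = (66 − 1) · (1/2) = 65/2 ≈ 32.500000.

E[X] = 65/2 = 32.500000.


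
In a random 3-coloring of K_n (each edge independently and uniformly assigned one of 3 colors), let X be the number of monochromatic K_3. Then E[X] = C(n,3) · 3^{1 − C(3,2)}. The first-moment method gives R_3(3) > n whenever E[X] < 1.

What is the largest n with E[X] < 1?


We need C(n, 3) · 3^{1 − 3} < 1, i.e. C(n, 3) < 3^{3 − 1} = 9.
Check values of n near the boundary:
  n = 3: C(3, 3) = 1; 1 < 9? YES
  n = 4: C(4, 3) = 4; 4 < 9? YES
  n = 5: C(5, 3) = 10; 10 < 9? NO
The largest n with C(n, 3) < 9 is n = 4 (where E[X] = 4/9 ≈ 0.4444444). Hence R_3(3) > 4, i.e. R_3(3) ≥ 5.

Largest n = 4; hence R_3(3) > 4.


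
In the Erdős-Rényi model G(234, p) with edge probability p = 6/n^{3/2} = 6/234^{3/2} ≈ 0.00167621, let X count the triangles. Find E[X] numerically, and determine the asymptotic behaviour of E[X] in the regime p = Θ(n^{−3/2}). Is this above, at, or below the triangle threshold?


Number of potential triangles: C(234, 3) = 2108184.
Each occurs with probability p³ ≈ (0.00167621)³ ≈ 4.70958232e-09.
By linearity: E[X] = C(234, 3)·p³ ≈ 2108184 · 4.70958232e-09 ≈ 0.009929.
Since α = 3/2 > 1, p = c/n^{3/2} = o(1/n) is below the triangle threshold p ~ 1/n. Asymptotically E[X] ~ (c³/6)·n^{3(1−α)} = (6³/6)·n^{-1.5} → 0, so by Markov's inequality G has no triangles w.h.p.

E[X] ≈ 0.009929; in regime p = Θ(1/n^{3/2}) E[X] tends to 0 (below the triangle threshold p ~ 1/n).


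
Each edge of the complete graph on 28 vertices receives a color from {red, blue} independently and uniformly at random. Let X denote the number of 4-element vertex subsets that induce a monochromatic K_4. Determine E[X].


Let X = Σ_S X_S over the C(28, 4) = 20475 subsets S of size 4, where X_S = 1 if the K_4 on S is monochromatic.
For a fixed S, the K_4 on S has C(4, 2) = 6 edges. P[all 6 edges red] = (1/2)^6, and likewise for blue, so P[monochromatic] = 2·(1/2)^6 = 2^{1 − 6} = 1/32.
Summing: E[X] = C(28, 4) · 2^{1 − 6} = 20475 · 1/32 = 20475/32.
Numerically: E[X] ≈ 639.8438.

E[X] = C(28,4)·2^(1−C(4,2)) = 20475/32 ≈ 639.8438.


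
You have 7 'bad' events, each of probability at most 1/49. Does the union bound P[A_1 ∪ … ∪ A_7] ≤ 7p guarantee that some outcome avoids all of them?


Union bound: P[∪_{i=1}^{7} A_i] ≤ Σ_i P[A_i] ≤ 7·p = 7·(1/49) = 1/7.
Numerically: 1/7 ≈ 0.1428571.
Is 1/7 < 1? YES.
Since P[∪ A_i] ≤ 1/7 < 1, the complement has P[∩ A_i^c] ≥ 1 − 1/7 = 6/7 > 0, so some outcome avoids every A_i.

7·p = 1/7 ≈ 0.1428571; existence CERTIFIED by the union bound.


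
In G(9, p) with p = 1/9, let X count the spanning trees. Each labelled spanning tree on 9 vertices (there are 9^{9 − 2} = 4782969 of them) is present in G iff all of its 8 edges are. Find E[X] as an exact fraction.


K_9 has 9^{9 − 2} = 4782969 labelled spanning trees.
For each such spanning tree H, let X_H = 1 if all 8 edges of H are present in G. Then P[X_H = 1] = p^{8} = (1/9)^{8} = 1/43046721.
By linearity: E[X] = Σ_H E[X_H] = 4782969 · p^{8} = 4782969 · 1/43046721 = 1/9.
Numerically: E[X] ≈ 0.11111.

E[X] = 4782969 · (1/9)^{8} = 1/9 ≈ 0.11111.


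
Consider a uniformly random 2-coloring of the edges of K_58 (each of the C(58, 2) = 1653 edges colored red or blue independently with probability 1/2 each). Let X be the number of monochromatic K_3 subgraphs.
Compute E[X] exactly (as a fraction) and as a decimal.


Let X = Σ_S X_S over the C(58, 3) = 30856 subsets S of size 3, where X_S = 1 if the K_3 on S is monochromatic.
For a fixed S, the K_3 on S has C(3, 2) = 3 edges. P[all 3 edges red] = (1/2)^3, and likewise for blue, so P[monochromatic] = 2·(1/2)^3 = 2^{1 − 3} = 1/4.
By linearity: E[X] = C(58, 3) · 2^{1 − 3} = 30856 · 1/4 = 7714.
Numerically: E[X] ≈ 7714.000.

E[X] = C(58,3)·2^(1−C(3,2)) = 7714 ≈ 7714.000.


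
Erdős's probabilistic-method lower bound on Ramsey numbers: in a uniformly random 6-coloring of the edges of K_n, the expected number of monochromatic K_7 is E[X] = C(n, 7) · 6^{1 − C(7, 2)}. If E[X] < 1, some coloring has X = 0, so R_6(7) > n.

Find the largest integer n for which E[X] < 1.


We need C(n, 7) · 6^{1 − 21} < 1, i.e. C(n, 7) < 6^{21 − 1} = 3656158440062976.
Check values of n near the boundary:
  n = 563: C(563, 7) = 3426622515769596; 3426622515769596 < 3656158440062976? YES
  n = 564: C(564, 7) = 3469685994423792; 3469685994423792 < 3656158440062976? YES
  n = 565: C(565, 7) = 3513212521235560; 3513212521235560 < 3656158440062976? YES
  n = 566: C(566, 7) = 3557206237959440; 3557206237959440 < 3656158440062976? YES
  n = 567: C(567, 7) = 3601671315933933; 3601671315933933 < 3656158440062976? YES
  n = 568: C(568, 7) = 3646611956239704; 3646611956239704 < 3656158440062976? YES
  n = 569: C(569, 7) = 3692032389858348; 3692032389858348 < 3656158440062976? NO
  n = 570: C(570, 7) = 3737936877831720; 3737936877831720 < 3656158440062976? NO
The largest n with C(n, 7) < 3656158440062976 is n = 568 (where E[X] = 16882462760369/16926659444736 ≈ 0.997389). Hence R_6(7) > 568, i.e. R_6(7) ≥ 569.

Largest n = 568; hence R_6(7) > 568.


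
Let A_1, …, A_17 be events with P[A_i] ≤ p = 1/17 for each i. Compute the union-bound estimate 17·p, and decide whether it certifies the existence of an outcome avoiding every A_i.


Union bound: P[∪_{i=1}^{17} A_i] ≤ Σ_i P[A_i] ≤ 17·p = 17·(1/17) = 1.
Numerically: 1 ≈ 1.0000000.
Is 1 < 1? NO.
Since the bound 1 is ≥ 1, the union bound is uninformative here; it does NOT by itself certify existence.

17·p = 1 ≈ 1.0000000; existence NOT certified by the union bound.


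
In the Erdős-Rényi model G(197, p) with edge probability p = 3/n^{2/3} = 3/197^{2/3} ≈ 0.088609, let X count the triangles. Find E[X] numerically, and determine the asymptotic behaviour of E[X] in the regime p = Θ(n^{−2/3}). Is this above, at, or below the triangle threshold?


Number of potential triangles: C(197, 3) = 1254890.
Each occurs with probability p³ ≈ (0.088609)³ ≈ 6.9571491e-04.
By linearity: E[X] = C(197, 3)·p³ ≈ 1254890 · 6.9571491e-04 ≈ 873.04569.
Since α = 2/3 < 1, p = c/n^{2/3} ≫ 1/n is above the triangle threshold p ~ 1/n. Asymptotically E[X] ~ (c³/6)·n^{3(1−α)} = (3³/6)·n^{1} → ∞; triangles are abundant w.h.p.

E[X] ≈ 873.04569; in regime p = Θ(1/n^{2/3}) E[X] diverges (above the triangle threshold p ~ 1/n).


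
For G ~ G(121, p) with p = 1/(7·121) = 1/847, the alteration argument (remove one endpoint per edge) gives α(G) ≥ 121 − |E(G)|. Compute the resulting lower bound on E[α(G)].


E[|E(G)|] = C(121, 2)·p = 7260 · (1/847) = 60/7.
E[α(G)] ≥ n − E[|E(G)|] = 121 − 60/7 = 787/7.
Numerically: ≈ 112.42857.
(This is only a lower bound; the true E[α(G)] may be larger.)

E[α(G)] ≥ 787/7 ≈ 112.42857.


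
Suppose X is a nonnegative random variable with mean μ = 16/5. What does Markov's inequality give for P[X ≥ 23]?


μ = E[X] = 16/5, a = 23.
Markov: P[X ≥ 23] ≤ μ/a = (16/5)/23 = 16/115.
Numerically: ≈ 0.139130.
(Since a = 23 > μ = 3.200000, the bound 16/115 is < 1 and informative.)

P[X ≥ 23] ≤ 16/115 ≈ 0.139130.


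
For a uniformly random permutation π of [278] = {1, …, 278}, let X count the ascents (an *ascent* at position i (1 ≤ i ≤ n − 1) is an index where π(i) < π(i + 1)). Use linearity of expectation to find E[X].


Write X = Σ X_I over i = 1, …, 277, with X_I the indicator of one ascent.
There are 277 indicators.
For each fixed i, the pair (π(i), π(i+1)) is a uniformly random ordered pair of distinct values from {1, …, 278}; by symmetry P[π(i) < π(i+1)] = 1/2.
By linearity: E[X] = 277 · (1/2) = (278 − 1) · (1/2) = 277/2 ≈ 138.500.

E[X] = 277/2 = 138.500.


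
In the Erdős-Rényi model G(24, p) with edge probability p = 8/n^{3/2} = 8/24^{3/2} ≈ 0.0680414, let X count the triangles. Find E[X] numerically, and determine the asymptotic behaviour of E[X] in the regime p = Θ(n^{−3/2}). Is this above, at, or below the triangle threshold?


Number of potential triangles: C(24, 3) = 2024.
Each occurs with probability p³ ≈ (0.0680414)³ ≈ 3.15006397e-04.
By linearity: E[X] = C(24, 3)·p³ ≈ 2024 · 3.15006397e-04 ≈ 0.637573.
Since α = 3/2 > 1, p = c/n^{3/2} = o(1/n) is below the triangle threshold p ~ 1/n. Asymptotically E[X] ~ (c³/6)·n^{3(1−α)} = (8³/6)·n^{-1.5} → 0, so by Markov's inequality G has no triangles w.h.p.

E[X] ≈ 0.637573; in regime p = Θ(1/n^{3/2}) E[X] tends to 0 (below the triangle threshold p ~ 1/n).


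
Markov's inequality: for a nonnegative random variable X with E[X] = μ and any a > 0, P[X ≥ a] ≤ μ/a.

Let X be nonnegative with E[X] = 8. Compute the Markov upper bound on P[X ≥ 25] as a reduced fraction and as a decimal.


μ = E[X] = 8, a = 25.
Markov: P[X ≥ 25] ≤ μ/a = (8)/25 = 8/25.
Numerically: ≈ 0.3200.
(Since a = 25 > μ = 8.0000, the bound 8/25 is < 1 and informative.)

P[X ≥ 25] ≤ 8/25 ≈ 0.3200.


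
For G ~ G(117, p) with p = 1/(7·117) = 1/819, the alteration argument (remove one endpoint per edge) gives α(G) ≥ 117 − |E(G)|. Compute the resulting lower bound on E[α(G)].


E[|E(G)|] = C(117, 2)·p = 6786 · (1/819) = 58/7.
E[α(G)] ≥ n − E[|E(G)|] = 117 − 58/7 = 761/7.
Numerically: ≈ 108.714286.
(This is only a lower bound; the true E[α(G)] may be larger.)

E[α(G)] ≥ 761/7 ≈ 108.714286.


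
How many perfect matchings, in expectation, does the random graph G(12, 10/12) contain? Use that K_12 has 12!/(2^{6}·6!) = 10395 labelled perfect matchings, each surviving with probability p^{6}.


K_12 has 12!/(2^{6}·6!) = 10395 labelled perfect matchings.
For each such perfect matching H, let X_H = 1 if all 6 edges of H are present in G. Then P[X_H = 1] = p^{6} = (5/6)^{6} = 15625/46656.
By linearity of expectation: E[X] = Σ_H E[X_H] = 10395 · p^{6} = 10395 · 15625/46656 = 6015625/1728.
Numerically: E[X] ≈ 3481.

E[X] = 10395 · (5/6)^{6} = 6015625/1728 ≈ 3481.


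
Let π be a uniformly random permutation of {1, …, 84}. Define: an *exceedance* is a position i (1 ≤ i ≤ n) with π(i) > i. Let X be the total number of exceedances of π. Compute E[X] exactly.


Write X = Σ_{i=1}^{84} X_i, where X_i = 1_{π(i) > i}.
For each fixed i, π(i) is uniform over {1, …, 84} (marginal of a uniform permutation), so P[π(i) > i] = (n − i)/n. Summing: Σ_{i=1}^{84} (n − i)/n = (0 + 1 + … + 83)/84 = 84(84 − 1)/(2·84) = (84 − 1)/2.
Hence E[X] = Σ_{i=1}^{84} (84 − i)/84 = 83/2 ≈ 41.500000.

E[X] = 83/2 = 41.500000.


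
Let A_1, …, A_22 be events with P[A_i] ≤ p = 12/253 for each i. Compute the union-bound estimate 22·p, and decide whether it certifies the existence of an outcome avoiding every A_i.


Union bound: P[∪_{i=1}^{22} A_i] ≤ Σ_i P[A_i] ≤ 22·p = 22·(12/253) = 24/23.
Numerically: 24/23 ≈ 1.0434783.
Is 24/23 < 1? NO.
Since the bound 24/23 is ≥ 1, the union bound is uninformative here; it does NOT by itself certify existence.

22·p = 24/23 ≈ 1.0434783; existence NOT certified by the union bound.


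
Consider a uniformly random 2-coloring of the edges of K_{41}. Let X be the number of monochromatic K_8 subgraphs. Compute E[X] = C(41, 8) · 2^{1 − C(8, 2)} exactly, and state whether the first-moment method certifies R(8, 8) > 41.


E[X] = C(41, 8) · 2^{1 − 28} = 95548245 · 2^{−27} = 95548245/134217728.
As a reduced fraction: E[X] = 95548245/134217728 ≈ 0.711890.
Is E[X] < 1? YES.
Since E[X] < 1, there exists a 2-coloring of K_{41} with no monochromatic K_8; hence R(8, 8) > 41.

E[X] = 95548245/134217728 ≈ 0.711890; E[X] < 1, so R(8, 8) > 41.


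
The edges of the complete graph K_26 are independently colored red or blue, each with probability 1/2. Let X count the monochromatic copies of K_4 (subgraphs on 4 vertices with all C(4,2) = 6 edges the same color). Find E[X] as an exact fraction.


Let X = Σ_S X_S over the C(26, 4) = 14950 subsets S of size 4, where X_S = 1 if the K_4 on S is monochromatic.
For a fixed S, the K_4 on S has C(4, 2) = 6 edges. P[all 6 edges red] = (1/2)^6, and likewise for blue, so P[monochromatic] = 2·(1/2)^6 = 2^{1 − 6} = 1/32.
By linearity: E[X] = C(26, 4) · 2^{1 − 6} = 14950 · 1/32 = 7475/16.
Numerically: E[X] ≈ 467.187500.

E[X] = C(26,4)·2^(1−C(4,2)) = 7475/16 ≈ 467.187500.


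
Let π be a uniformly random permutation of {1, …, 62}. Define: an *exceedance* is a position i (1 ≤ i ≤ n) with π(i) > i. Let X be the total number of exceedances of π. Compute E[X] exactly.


Write X = Σ_{i=1}^{62} X_i, where X_i = 1_{π(i) > i}.
For each fixed i, π(i) is uniform over {1, …, 62} (marginal of a uniform permutation), so P[π(i) > i] = (n − i)/n. Summing: Σ_{i=1}^{62} (n − i)/n = (0 + 1 + … + 61)/62 = 62(62 − 1)/(2·62) = (62 − 1)/2.
Hence E[X] = Σ_{i=1}^{62} (62 − i)/62 = 61/2 ≈ 30.50000.

E[X] = 61/2 = 30.50000.


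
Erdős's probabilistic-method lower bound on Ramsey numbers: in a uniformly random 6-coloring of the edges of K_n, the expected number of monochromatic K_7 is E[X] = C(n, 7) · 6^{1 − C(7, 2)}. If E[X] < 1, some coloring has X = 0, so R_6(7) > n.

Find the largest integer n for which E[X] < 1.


We need C(n, 7) · 6^{1 − 21} < 1, i.e. C(n, 7) < 6^{21 − 1} = 3656158440062976.
Check values of n near the boundary:
  n = 563: C(563, 7) = 3426622515769596; 3426622515769596 < 3656158440062976? YES
  n = 564: C(564, 7) = 3469685994423792; 3469685994423792 < 3656158440062976? YES
  n = 565: C(565, 7) = 3513212521235560; 3513212521235560 < 3656158440062976? YES
  n = 566: C(566, 7) = 3557206237959440; 3557206237959440 < 3656158440062976? YES
  n = 567: C(567, 7) = 3601671315933933; 3601671315933933 < 3656158440062976? YES
  n = 568: C(568, 7) = 3646611956239704; 3646611956239704 < 3656158440062976? YES
  n = 569: C(569, 7) = 3692032389858348; 3692032389858348 < 3656158440062976? NO
  n = 570: C(570, 7) = 3737936877831720; 3737936877831720 < 3656158440062976? NO
  n = 571: C(571, 7) = 3784329711421830; 3784329711421830 < 3656158440062976? NO
The largest n with C(n, 7) < 3656158440062976 is n = 568 (where E[X] = 16882462760369/16926659444736 ≈ 0.997389). Hence R_6(7) > 568, i.e. R_6(7) ≥ 569.

Largest n = 568; hence R_6(7) > 568.


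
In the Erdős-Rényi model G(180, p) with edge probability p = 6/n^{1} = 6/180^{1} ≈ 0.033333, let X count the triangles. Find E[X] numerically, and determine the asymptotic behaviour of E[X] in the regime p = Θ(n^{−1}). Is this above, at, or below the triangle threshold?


Number of potential triangles: C(180, 3) = 955860.
Each occurs with probability p³ ≈ (0.033333)³ ≈ 3.7037037e-05.
By linearity: E[X] = C(180, 3)·p³ ≈ 955860 · 3.7037037e-05 ≈ 35.40222.
Here α = 1, so p = 6/n is exactly at the triangle threshold p ~ 1/n. Asymptotically E[X] → c³/6 = 6³/6 = 36 ≈ 36.00000, a bounded constant. In this regime the triangle count is asymptotically Poisson(c³/6).

E[X] ≈ 35.40222; in regime p = Θ(1/n^{1}) E[X] stays bounded (at the triangle threshold p ~ 1/n).


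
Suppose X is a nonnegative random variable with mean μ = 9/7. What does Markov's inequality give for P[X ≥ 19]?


μ = E[X] = 9/7, a = 19.
Markov: P[X ≥ 19] ≤ μ/a = (9/7)/19 = 9/133.
Numerically: ≈ 0.067669.
(Since a = 19 > μ = 1.285714, the bound 9/133 is < 1 and informative.)

P[X ≥ 19] ≤ 9/133 ≈ 0.067669.


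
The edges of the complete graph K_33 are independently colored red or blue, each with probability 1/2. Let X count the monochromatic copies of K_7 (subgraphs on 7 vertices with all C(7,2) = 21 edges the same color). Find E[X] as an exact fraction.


Let X = Σ_S X_S over the C(33, 7) = 4272048 subsets S of size 7, where X_S = 1 if the K_7 on S is monochromatic.
For a fixed S, the K_7 on S has C(7, 2) = 21 edges. P[all 21 edges red] = (1/2)^21, and likewise for blue, so P[monochromatic] = 2·(1/2)^21 = 2^{1 − 21} = 1/1048576.
Summing: E[X] = C(33, 7) · 2^{1 − 21} = 4272048 · 1/1048576 = 267003/65536.
Numerically: E[X] ≈ 4.074142.

E[X] = C(33,7)·2^(1−C(7,2)) = 267003/65536 ≈ 4.074142.


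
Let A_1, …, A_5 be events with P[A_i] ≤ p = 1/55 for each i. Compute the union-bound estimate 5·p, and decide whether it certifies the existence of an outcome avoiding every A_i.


Union bound: P[∪_{i=1}^{5} A_i] ≤ Σ_i P[A_i] ≤ 5·p = 5·(1/55) = 1/11.
Numerically: 1/11 ≈ 0.0909091.
Is 1/11 < 1? YES.
Since P[∪ A_i] ≤ 1/11 < 1, the complement has P[∩ A_i^c] ≥ 1 − 1/11 = 10/11 > 0, so some outcome avoids every A_i.

5·p = 1/11 ≈ 0.0909091; existence CERTIFIED by the union bound.


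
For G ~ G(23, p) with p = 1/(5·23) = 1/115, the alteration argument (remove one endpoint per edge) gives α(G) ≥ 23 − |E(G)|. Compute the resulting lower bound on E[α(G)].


E[|E(G)|] = C(23, 2)·p = 253 · (1/115) = 11/5.
E[α(G)] ≥ n − E[|E(G)|] = 23 − 11/5 = 104/5.
Numerically: ≈ 20.80000.
(This is only a lower bound; the true E[α(G)] may be larger.)

E[α(G)] ≥ 104/5 ≈ 20.80000.


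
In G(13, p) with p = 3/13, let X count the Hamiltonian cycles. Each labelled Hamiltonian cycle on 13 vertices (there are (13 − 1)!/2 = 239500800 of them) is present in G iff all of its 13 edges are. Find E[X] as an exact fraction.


K_13 has (13 − 1)!/2 = 239500800 labelled Hamiltonian cycles.
For each such Hamiltonian cycle H, let X_H = 1 if all 13 edges of H are present in G. Then P[X_H = 1] = p^{13} = (3/13)^{13} = 1594323/302875106592253.
Summing the indicators: E[X] = Σ_H E[X_H] = 239500800 · p^{13} = 239500800 · 1594323/302875106592253 = 381841633958400/302875106592253.
Numerically: E[X] ≈ 1.261.

E[X] = 239500800 · (3/13)^{13} = 381841633958400/302875106592253 ≈ 1.261.


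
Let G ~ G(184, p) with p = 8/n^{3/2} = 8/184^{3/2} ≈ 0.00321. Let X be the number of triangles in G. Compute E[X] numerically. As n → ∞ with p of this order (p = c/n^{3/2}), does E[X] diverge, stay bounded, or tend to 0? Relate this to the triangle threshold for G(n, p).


Number of potential triangles: C(184, 3) = 1021384.
Each occurs with probability p³ ≈ (0.00321)³ ≈ 3.29299e-08.
By linearity: E[X] = C(184, 3)·p³ ≈ 1021384 · 3.29299e-08 ≈ 0.034.
Since α = 3/2 > 1, p = c/n^{3/2} = o(1/n) is below the triangle threshold p ~ 1/n. Asymptotically E[X] ~ (c³/6)·n^{3(1−α)} = (8³/6)·n^{-1.5} → 0, so by Markov's inequality G has no triangles w.h.p.

E[X] ≈ 0.034; in regime p = Θ(1/n^{3/2}) E[X] tends to 0 (below the triangle threshold p ~ 1/n).


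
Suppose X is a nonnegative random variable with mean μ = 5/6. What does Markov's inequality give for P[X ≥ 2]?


μ = E[X] = 5/6, a = 2.
Markov: P[X ≥ 2] ≤ μ/a = (5/6)/2 = 5/12.
Numerically: ≈ 0.416667.
(Since a = 2 > μ = 0.833333, the bound 5/12 is < 1 and informative.)

P[X ≥ 2] ≤ 5/12 ≈ 0.416667.


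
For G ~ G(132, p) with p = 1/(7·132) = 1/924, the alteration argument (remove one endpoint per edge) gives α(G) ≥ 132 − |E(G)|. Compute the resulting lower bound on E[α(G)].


E[|E(G)|] = C(132, 2)·p = 8646 · (1/924) = 131/14.
E[α(G)] ≥ n − E[|E(G)|] = 132 − 131/14 = 1717/14.
Numerically: ≈ 122.64286.
(This is only a lower bound; the true E[α(G)] may be larger.)

E[α(G)] ≥ 1717/14 ≈ 122.64286.


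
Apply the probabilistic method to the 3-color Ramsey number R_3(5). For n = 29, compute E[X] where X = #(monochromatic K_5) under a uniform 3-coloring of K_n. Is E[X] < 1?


E[X] = C(29, 5) · 3^{1 − 10} = 118755 · 3^{−9} = 118755/19683.
As a reduced fraction: E[X] = 13195/2187 ≈ 6.03338.
Is E[X] < 1? NO.
Since E[X] ≥ 1, the first-moment bound is inconclusive at n = 29; it does NOT by itself certify R_3(5) > 29.

E[X] = 13195/2187 ≈ 6.03338; E[X] ≥ 1; first-moment method inconclusive here.


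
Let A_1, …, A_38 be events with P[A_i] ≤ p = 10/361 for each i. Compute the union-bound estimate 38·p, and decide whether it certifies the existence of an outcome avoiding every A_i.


Union bound: P[∪_{i=1}^{38} A_i] ≤ Σ_i P[A_i] ≤ 38·p = 38·(10/361) = 20/19.
Numerically: 20/19 ≈ 1.05263.
Is 20/19 < 1? NO.
Since the bound 20/19 is ≥ 1, the union bound is uninformative here; it does NOT by itself certify existence.

38·p = 20/19 ≈ 1.05263; existence NOT certified by the union bound.


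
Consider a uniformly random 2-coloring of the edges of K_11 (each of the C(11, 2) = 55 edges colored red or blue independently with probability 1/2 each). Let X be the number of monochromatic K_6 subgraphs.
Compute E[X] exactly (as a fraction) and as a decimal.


Let X = Σ_S X_S over the C(11, 6) = 462 subsets S of size 6, where X_S = 1 if the K_6 on S is monochromatic.
For a fixed S, the K_6 on S has C(6, 2) = 15 edges. P[all 15 edges red] = (1/2)^15, and likewise for blue, so P[monochromatic] = 2·(1/2)^15 = 2^{1 − 15} = 1/16384.
Summing: E[X] = C(11, 6) · 2^{1 − 15} = 462 · 1/16384 = 231/8192.
Numerically: E[X] ≈ 0.028198.

E[X] = C(11,6)·2^(1−C(6,2)) = 231/8192 ≈ 0.028198.


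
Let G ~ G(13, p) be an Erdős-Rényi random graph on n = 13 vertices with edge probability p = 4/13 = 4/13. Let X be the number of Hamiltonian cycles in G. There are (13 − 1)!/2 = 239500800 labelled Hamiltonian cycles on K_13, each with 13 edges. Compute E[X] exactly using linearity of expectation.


K_13 has (13 − 1)!/2 = 239500800 labelled Hamiltonian cycles.
For each such Hamiltonian cycle H, let X_H = 1 if all 13 edges of H are present in G. Then P[X_H = 1] = p^{13} = (4/13)^{13} = 67108864/302875106592253.
By linearity of expectation: E[X] = Σ_H E[X_H] = 239500800 · p^{13} = 239500800 · 67108864/302875106592253 = 16072626615091200/302875106592253.
Numerically: E[X] ≈ 53.07.

E[X] = 239500800 · (4/13)^{13} = 16072626615091200/302875106592253 ≈ 53.07.


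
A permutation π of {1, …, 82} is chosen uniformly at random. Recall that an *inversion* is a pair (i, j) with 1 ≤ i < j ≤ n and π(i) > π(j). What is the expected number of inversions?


Write X = Σ X_I over the C(82, 2) = 3321 pairs i < j, with X_I the indicator of one inversion.
There are 3321 indicators.
For each fixed pair i < j, the values π(i) and π(j) are two distinct elements of {1, …, 82} in uniformly random order; by symmetry P[π(i) > π(j)] = 1/2.
By linearity: E[X] = 3321 · (1/2) = C(82, 2) · (1/2) = 3321/2 = 3321/2 ≈ 1660.5000.

E[X] = 3321/2 = 1660.5000.


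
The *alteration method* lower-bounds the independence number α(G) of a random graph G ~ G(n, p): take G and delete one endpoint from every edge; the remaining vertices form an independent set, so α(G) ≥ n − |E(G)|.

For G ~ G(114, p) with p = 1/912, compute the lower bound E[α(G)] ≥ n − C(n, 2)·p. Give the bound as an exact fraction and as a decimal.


E[|E(G)|] = C(114, 2)·p = 6441 · (1/912) = 113/16.
E[α(G)] ≥ n − E[|E(G)|] = 114 − 113/16 = 1711/16.
Numerically: ≈ 106.93750.
(This is only a lower bound; the true E[α(G)] may be larger.)

E[α(G)] ≥ 1711/16 ≈ 106.93750.


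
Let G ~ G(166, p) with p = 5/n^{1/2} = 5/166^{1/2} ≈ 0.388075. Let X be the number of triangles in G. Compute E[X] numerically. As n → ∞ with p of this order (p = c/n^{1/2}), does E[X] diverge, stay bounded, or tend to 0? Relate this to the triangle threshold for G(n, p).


Number of potential triangles: C(166, 3) = 748660.
Each occurs with probability p³ ≈ (0.388075)³ ≈ 5.84450697e-02.
By linearity: E[X] = C(166, 3)·p³ ≈ 748660 · 5.84450697e-02 ≈ 43755.485887.
Since α = 1/2 < 1, p = c/n^{1/2} ≫ 1/n is above the triangle threshold p ~ 1/n. Asymptotically E[X] ~ (c³/6)·n^{3(1−α)} = (5³/6)·n^{1.5} → ∞; triangles are abundant w.h.p.

E[X] ≈ 43755.485887; in regime p = Θ(1/n^{1/2}) E[X] diverges (above the triangle threshold p ~ 1/n).


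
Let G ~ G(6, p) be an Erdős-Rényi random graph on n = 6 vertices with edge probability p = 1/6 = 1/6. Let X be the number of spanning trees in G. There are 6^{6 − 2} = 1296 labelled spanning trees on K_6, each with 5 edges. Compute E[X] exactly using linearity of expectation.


K_6 has 6^{6 − 2} = 1296 labelled spanning trees.
For each such spanning tree H, let X_H = 1 if all 5 edges of H are present in G. Then P[X_H = 1] = p^{5} = (1/6)^{5} = 1/7776.
By linearity: E[X] = Σ_H E[X_H] = 1296 · p^{5} = 1296 · 1/7776 = 1/6.
Numerically: E[X] ≈ 0.16667.

E[X] = 1296 · (1/6)^{5} = 1/6 ≈ 0.16667.


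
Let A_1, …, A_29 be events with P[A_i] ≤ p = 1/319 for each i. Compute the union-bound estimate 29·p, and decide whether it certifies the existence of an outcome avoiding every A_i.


Union bound: P[∪_{i=1}^{29} A_i] ≤ Σ_i P[A_i] ≤ 29·p = 29·(1/319) = 1/11.
Numerically: 1/11 ≈ 0.0909091.
Is 1/11 < 1? YES.
Since P[∪ A_i] ≤ 1/11 < 1, the complement has P[∩ A_i^c] ≥ 1 − 1/11 = 10/11 > 0, so some outcome avoids every A_i.

29·p = 1/11 ≈ 0.0909091; existence CERTIFIED by the union bound.


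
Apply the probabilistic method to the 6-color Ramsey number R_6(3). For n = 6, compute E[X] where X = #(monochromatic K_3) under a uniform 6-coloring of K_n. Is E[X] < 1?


E[X] = C(6, 3) · 6^{1 − 3} = 20 · 6^{−2} = 20/36.
As a reduced fraction: E[X] = 5/9 ≈ 0.556.
Is E[X] < 1? YES.
Since E[X] < 1, there exists a 6-coloring of K_{6} with no monochromatic K_3; hence R_6(3) > 6.

E[X] = 5/9 ≈ 0.556; E[X] < 1, so R_6(3) > 6.


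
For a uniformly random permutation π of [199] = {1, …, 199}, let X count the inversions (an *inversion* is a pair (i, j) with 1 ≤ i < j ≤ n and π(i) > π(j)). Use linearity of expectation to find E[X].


Write X = Σ X_I over the C(199, 2) = 19701 pairs i < j, with X_I the indicator of one inversion.
There are 19701 indicators.
For each fixed pair i < j, the values π(i) and π(j) are two distinct elements of {1, …, 199} in uniformly random order; by symmetry P[π(i) > π(j)] = 1/2.
By linearity: E[X] = 19701 · (1/2) = C(199, 2) · (1/2) = 19701/2 = 19701/2 ≈ 9850.500000.

E[X] = 19701/2 = 9850.500000.


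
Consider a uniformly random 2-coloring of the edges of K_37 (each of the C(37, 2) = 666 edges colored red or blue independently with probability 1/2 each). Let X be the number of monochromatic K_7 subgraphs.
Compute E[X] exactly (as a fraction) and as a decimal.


Let X = Σ_S X_S over the C(37, 7) = 10295472 subsets S of size 7, where X_S = 1 if the K_7 on S is monochromatic.
For a fixed S, the K_7 on S has C(7, 2) = 21 edges. P[all 21 edges red] = (1/2)^21, and likewise for blue, so P[monochromatic] = 2·(1/2)^21 = 2^{1 − 21} = 1/1048576.
By linearity: E[X] = C(37, 7) · 2^{1 − 21} = 10295472 · 1/1048576 = 643467/65536.
Numerically: E[X] ≈ 9.819.

E[X] = C(37,7)·2^(1−C(7,2)) = 643467/65536 ≈ 9.819.


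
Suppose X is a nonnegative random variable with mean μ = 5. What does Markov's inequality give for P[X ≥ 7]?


μ = E[X] = 5, a = 7.
Markov: P[X ≥ 7] ≤ μ/a = (5)/7 = 5/7.
Numerically: ≈ 0.714.
(Since a = 7 > μ = 5.000, the bound 5/7 is < 1 and informative.)

P[X ≥ 7] ≤ 5/7 ≈ 0.714.


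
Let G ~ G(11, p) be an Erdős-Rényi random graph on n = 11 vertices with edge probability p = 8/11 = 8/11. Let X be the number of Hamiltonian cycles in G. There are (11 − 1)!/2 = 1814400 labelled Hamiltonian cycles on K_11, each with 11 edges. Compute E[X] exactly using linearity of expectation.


K_11 has (11 − 1)!/2 = 1814400 labelled Hamiltonian cycles.
For each such Hamiltonian cycle H, let X_H = 1 if all 11 edges of H are present in G. Then P[X_H = 1] = p^{11} = (8/11)^{11} = 8589934592/285311670611.
By linearity: E[X] = Σ_H E[X_H] = 1814400 · p^{11} = 1814400 · 8589934592/285311670611 = 15585577323724800/285311670611.
Numerically: E[X] ≈ 54626.

E[X] = 1814400 · (8/11)^{11} = 15585577323724800/285311670611 ≈ 54626.


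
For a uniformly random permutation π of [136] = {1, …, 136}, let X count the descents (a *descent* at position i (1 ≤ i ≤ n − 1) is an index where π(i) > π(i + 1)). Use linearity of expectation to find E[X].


Write X = Σ X_I over i = 1, …, 135, with X_I the indicator of one descent.
There are 135 indicators.
For each fixed i, the pair (π(i), π(i+1)) is a uniformly random ordered pair of distinct values from {1, …, 136}; by symmetry P[π(i) > π(i+1)] = 1/2.
By linearity: E[X] = 135 · (1/2) = (136 − 1) · (1/2) = 135/2 ≈ 67.500.

E[X] = 135/2 = 67.500.


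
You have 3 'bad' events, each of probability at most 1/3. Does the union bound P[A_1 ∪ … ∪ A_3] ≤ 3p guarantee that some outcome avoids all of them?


Union bound: P[∪_{i=1}^{3} A_i] ≤ Σ_i P[A_i] ≤ 3·p = 3·(1/3) = 1.
Numerically: 1 ≈ 1.000.
Is 1 < 1? NO.
Since the bound 1 is ≥ 1, the union bound is uninformative here; it does NOT by itself certify existence.

3·p = 1 ≈ 1.000; existence NOT certified by the union bound.


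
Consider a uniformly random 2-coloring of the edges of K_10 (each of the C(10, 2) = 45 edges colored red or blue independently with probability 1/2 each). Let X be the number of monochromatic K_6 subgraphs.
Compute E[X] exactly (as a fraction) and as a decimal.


Let X = Σ_S X_S over the C(10, 6) = 210 subsets S of size 6, where X_S = 1 if the K_6 on S is monochromatic.
For a fixed S, the K_6 on S has C(6, 2) = 15 edges. P[all 15 edges red] = (1/2)^15, and likewise for blue, so P[monochromatic] = 2·(1/2)^15 = 2^{1 − 15} = 1/16384.
By linearity: E[X] = C(10, 6) · 2^{1 − 15} = 210 · 1/16384 = 105/8192.
Numerically: E[X] ≈ 0.012817.

E[X] = C(10,6)·2^(1−C(6,2)) = 105/8192 ≈ 0.012817.


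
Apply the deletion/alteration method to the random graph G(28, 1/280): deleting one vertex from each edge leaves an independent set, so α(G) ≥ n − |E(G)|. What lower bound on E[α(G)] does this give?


E[|E(G)|] = C(28, 2)·p = 378 · (1/280) = 27/20.
E[α(G)] ≥ n − E[|E(G)|] = 28 − 27/20 = 533/20.
Numerically: ≈ 26.650.
(This is only a lower bound; the true E[α(G)] may be larger.)

E[α(G)] ≥ 533/20 ≈ 26.650.


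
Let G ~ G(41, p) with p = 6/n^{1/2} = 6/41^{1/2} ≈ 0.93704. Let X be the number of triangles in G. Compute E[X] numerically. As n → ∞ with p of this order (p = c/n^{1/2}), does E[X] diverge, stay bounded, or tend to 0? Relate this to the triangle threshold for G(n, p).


Number of potential triangles: C(41, 3) = 10660.
Each occurs with probability p³ ≈ (0.93704)³ ≈ 8.2276909e-01.
By linearity: E[X] = C(41, 3)·p³ ≈ 10660 · 8.2276909e-01 ≈ 8770.71847.
Since α = 1/2 < 1, p = c/n^{1/2} ≫ 1/n is above the triangle threshold p ~ 1/n. Asymptotically E[X] ~ (c³/6)·n^{3(1−α)} = (6³/6)·n^{1.5} → ∞; triangles are abundant w.h.p.

E[X] ≈ 8770.71847; in regime p = Θ(1/n^{1/2}) E[X] diverges (above the triangle threshold p ~ 1/n).


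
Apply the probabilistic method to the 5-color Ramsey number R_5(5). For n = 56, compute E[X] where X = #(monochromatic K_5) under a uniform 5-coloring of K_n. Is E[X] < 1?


E[X] = C(56, 5) · 5^{1 − 10} = 3819816 · 5^{−9} = 3819816/1953125.
As a reduced fraction: E[X] = 3819816/1953125 ≈ 1.9557458.
Is E[X] < 1? NO.
Since E[X] ≥ 1, the first-moment bound is inconclusive at n = 56; it does NOT by itself certify R_5(5) > 56.

E[X] = 3819816/1953125 ≈ 1.9557458; E[X] ≥ 1; first-moment method inconclusive here.


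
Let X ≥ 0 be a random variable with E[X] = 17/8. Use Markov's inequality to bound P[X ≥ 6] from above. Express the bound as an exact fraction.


μ = E[X] = 17/8, a = 6.
Markov: P[X ≥ 6] ≤ μ/a = (17/8)/6 = 17/48.
Numerically: ≈ 0.35417.
(Since a = 6 > μ = 2.12500, the bound 17/48 is < 1 and informative.)

P[X ≥ 6] ≤ 17/48 ≈ 0.35417.


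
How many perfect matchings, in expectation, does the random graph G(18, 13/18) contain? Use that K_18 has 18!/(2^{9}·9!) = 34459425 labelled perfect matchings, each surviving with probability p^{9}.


K_18 has 18!/(2^{9}·9!) = 34459425 labelled perfect matchings.
For each such perfect matching H, let X_H = 1 if all 9 edges of H are present in G. Then P[X_H = 1] = p^{9} = (13/18)^{9} = 10604499373/198359290368.
By linearity of expectation: E[X] = Σ_H E[X_H] = 34459425 · p^{9} = 34459425 · 10604499373/198359290368 = 4511419145758525/2448880128.
Numerically: E[X] ≈ 1.84e+06.

E[X] = 34459425 · (13/18)^{9} = 4511419145758525/2448880128 ≈ 1.84e+06.


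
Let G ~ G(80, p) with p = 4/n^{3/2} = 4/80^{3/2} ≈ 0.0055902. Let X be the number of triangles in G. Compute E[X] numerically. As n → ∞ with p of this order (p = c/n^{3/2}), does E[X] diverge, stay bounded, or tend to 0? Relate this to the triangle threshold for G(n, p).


Number of potential triangles: C(80, 3) = 82160.
Each occurs with probability p³ ≈ (0.0055902)³ ≈ 1.7469281e-07.
By linearity: E[X] = C(80, 3)·p³ ≈ 82160 · 1.7469281e-07 ≈ 0.01435.
Since α = 3/2 > 1, p = c/n^{3/2} = o(1/n) is below the triangle threshold p ~ 1/n. Asymptotically E[X] ~ (c³/6)·n^{3(1−α)} = (4³/6)·n^{-1.5} → 0, so by Markov's inequality G has no triangles w.h.p.

E[X] ≈ 0.01435; in regime p = Θ(1/n^{3/2}) E[X] tends to 0 (below the triangle threshold p ~ 1/n).


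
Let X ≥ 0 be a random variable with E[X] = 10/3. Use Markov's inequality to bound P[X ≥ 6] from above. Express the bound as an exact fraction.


μ = E[X] = 10/3, a = 6.
Markov: P[X ≥ 6] ≤ μ/a = (10/3)/6 = 5/9.
Numerically: ≈ 0.55556.
(Since a = 6 > μ = 3.33333, the bound 5/9 is < 1 and informative.)

P[X ≥ 6] ≤ 5/9 ≈ 0.55556.


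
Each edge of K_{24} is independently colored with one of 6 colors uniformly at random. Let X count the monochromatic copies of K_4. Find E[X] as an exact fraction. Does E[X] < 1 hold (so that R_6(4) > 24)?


E[X] = C(24, 4) · 6^{1 − 6} = 10626 · 6^{−5} = 10626/7776.
As a reduced fraction: E[X] = 1771/1296 ≈ 1.3665123.
Is E[X] < 1? NO.
Since E[X] ≥ 1, the first-moment bound is inconclusive at n = 24; it does NOT by itself certify R_6(4) > 24.

E[X] = 1771/1296 ≈ 1.3665123; E[X] ≥ 1; first-moment method inconclusive here.


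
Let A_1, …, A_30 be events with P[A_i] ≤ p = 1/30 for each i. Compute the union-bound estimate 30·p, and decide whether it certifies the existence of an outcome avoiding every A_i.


Union bound: P[∪_{i=1}^{30} A_i] ≤ Σ_i P[A_i] ≤ 30·p = 30·(1/30) = 1.
Numerically: 1 ≈ 1.00000.
Is 1 < 1? NO.
Since the bound 1 is ≥ 1, the union bound is uninformative here; it does NOT by itself certify existence.

30·p = 1 ≈ 1.00000; existence NOT certified by the union bound.


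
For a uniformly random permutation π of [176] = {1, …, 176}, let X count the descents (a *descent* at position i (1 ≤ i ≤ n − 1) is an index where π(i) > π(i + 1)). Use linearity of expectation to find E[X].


Write X = Σ X_I over i = 1, …, 175, with X_I the indicator of one descent.
There are 175 indicators.
For each fixed i, the pair (π(i), π(i+1)) is a uniformly random ordered pair of distinct values from {1, …, 176}; by symmetry P[π(i) > π(i+1)] = 1/2.
By linearity: E[X] = 175 · (1/2) = (176 − 1) · (1/2) = 175/2 ≈ 87.500.

E[X] = 175/2 = 87.500.


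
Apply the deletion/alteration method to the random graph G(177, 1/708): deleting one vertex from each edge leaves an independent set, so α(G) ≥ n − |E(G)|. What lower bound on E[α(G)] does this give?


E[|E(G)|] = C(177, 2)·p = 15576 · (1/708) = 22.
E[α(G)] ≥ n − E[|E(G)|] = 177 − 22 = 155.
Numerically: ≈ 155.000.
(This is only a lower bound; the true E[α(G)] may be larger.)

E[α(G)] ≥ 155 ≈ 155.000.


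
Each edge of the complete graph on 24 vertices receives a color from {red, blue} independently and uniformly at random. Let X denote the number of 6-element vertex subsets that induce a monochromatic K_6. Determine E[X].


Let X = Σ_S X_S over the C(24, 6) = 134596 subsets S of size 6, where X_S = 1 if the K_6 on S is monochromatic.
For a fixed S, the K_6 on S has C(6, 2) = 15 edges. P[all 15 edges red] = (1/2)^15, and likewise for blue, so P[monochromatic] = 2·(1/2)^15 = 2^{1 − 15} = 1/16384.
By linearity of expectation: E[X] = C(24, 6) · 2^{1 − 15} = 134596 · 1/16384 = 33649/4096.
Numerically: E[X] ≈ 8.215.

E[X] = C(24,6)·2^(1−C(6,2)) = 33649/4096 ≈ 8.215.


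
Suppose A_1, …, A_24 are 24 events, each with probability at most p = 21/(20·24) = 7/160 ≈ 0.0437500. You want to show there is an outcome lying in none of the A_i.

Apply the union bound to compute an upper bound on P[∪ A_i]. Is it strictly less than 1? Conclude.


Union bound: P[∪_{i=1}^{24} A_i] ≤ Σ_i P[A_i] ≤ 24·p = 24·(7/160) = 21/20.
Numerically: 21/20 ≈ 1.0500000.
Is 21/20 < 1? NO.
Since the bound 21/20 is ≥ 1, the union bound is uninformative here; it does NOT by itself certify existence.

24·p = 21/20 ≈ 1.0500000; existence NOT certified by the union bound.
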